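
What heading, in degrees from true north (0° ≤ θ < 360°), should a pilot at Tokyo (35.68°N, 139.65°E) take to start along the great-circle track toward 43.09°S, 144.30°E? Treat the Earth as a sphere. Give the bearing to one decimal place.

Δλ = 144.30 − 139.65 = 4.65°.
θ = atan2( sin Δλ · cos φ₂ , cos φ₁ · sin φ₂ − sin φ₁ · cos φ₂ · cos Δλ )
  = atan2(0.05920, -0.97945) = 176.541° → normalised to [0°, 360°): 176.541°.

176.5°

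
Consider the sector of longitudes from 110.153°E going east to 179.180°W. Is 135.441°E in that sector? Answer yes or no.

Yes

Band width going east from +110.153° to -179.180°: ((-179.180 − 110.153) mod 360) = 70.667°.
Offset of +135.441° east of the west edge: ((135.441 − 110.153) mod 360) = 25.288°.
25.288° ≤ 70.667° ⇒ inside.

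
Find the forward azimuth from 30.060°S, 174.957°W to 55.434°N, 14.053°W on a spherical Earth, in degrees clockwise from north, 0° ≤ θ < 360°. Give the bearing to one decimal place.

22.7°

Δλ = -14.053 − -174.957 = 160.904°.
θ = atan2( sin Δλ · cos φ₂ , cos φ₁ · sin φ₂ − sin φ₁ · cos φ₂ · cos Δλ )
  = atan2(0.18561, 0.44416) = 22.680° → normalised to [0°, 360°): 22.680°.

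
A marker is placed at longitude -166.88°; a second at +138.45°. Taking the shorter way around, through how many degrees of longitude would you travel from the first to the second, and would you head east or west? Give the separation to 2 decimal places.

Raw difference: 138.45 − -166.88 = 305.33°.
Normalise into (−180°, 180°]: 305.33° − 360° = -54.67°.
Negative ⇒ the second point lies to the west; separation 54.67°.

54.67° west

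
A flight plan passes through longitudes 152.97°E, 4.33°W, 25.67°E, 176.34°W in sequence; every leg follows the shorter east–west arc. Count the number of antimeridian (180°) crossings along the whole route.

Leg 1: +152.97° → -4.33°, shortest Δλ = -157.3° (west) — does not cross 180°.
Leg 2: -4.33° → +25.67°, shortest Δλ = 30.0° (east) — does not cross 180°.
Leg 3: +25.67° → -176.34°, shortest Δλ = 157.99° (east) — crosses 180°.
Total crossings: 1.

1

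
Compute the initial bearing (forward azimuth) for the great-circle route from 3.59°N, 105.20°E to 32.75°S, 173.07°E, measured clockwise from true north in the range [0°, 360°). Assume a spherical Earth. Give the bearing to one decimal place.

Δλ = 173.07 − 105.20 = 67.87°.
θ = atan2( sin Δλ · cos φ₂ , cos φ₁ · sin φ₂ − sin φ₁ · cos φ₂ · cos Δλ )
  = atan2(0.77908, -0.55975) = 125.696° → normalised to [0°, 360°): 125.696°.

125.7°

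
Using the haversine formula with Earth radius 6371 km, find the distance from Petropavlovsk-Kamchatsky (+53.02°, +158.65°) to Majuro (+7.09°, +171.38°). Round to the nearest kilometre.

5236 km

Δλ = 171.38 − 158.65 = 12.73°.
Δφ = 7.09 − 53.02 = -45.93°.
a = sin²(Δφ/2) + cos φ₁ · cos φ₂ · sin²(Δλ/2) = 0.159568.
c = 2·atan2(√a, √(1−a)) = 0.82186 rad → d = 6371·c ≈ 5236.04 km.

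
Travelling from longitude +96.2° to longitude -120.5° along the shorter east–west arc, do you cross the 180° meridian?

Naïve |-120.5 − 96.2| = 216.7° > 180°, so the shorter arc goes the other way round — across 180°.
Signed shortest Δλ = ((-120.5 − 96.2 + 180) mod 360) − 180 = 143.3°.
Going east by 143.3° from +96.2° passes through 180° before reaching -120.5°.

Yes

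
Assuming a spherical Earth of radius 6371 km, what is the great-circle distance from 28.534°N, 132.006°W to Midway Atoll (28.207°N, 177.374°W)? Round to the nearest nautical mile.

Δλ = -177.374 − -132.006 = -45.368°.
Δφ = 28.207 − 28.534 = -0.327°.
a = sin²(Δφ/2) + cos φ₁ · cos φ₂ · sin²(Δλ/2) = 0.115151.
c = 2·atan2(√a, √(1−a)) = 0.69243 rad → d = 6371·c ≈ 4411.47 km ≈ 2382.00 nmi.

2382 nmi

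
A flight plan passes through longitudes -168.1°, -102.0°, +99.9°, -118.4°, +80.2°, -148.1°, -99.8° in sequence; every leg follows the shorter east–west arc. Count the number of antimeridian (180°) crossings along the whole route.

Leg 1: -168.1° → -102.0°, shortest Δλ = 66.1° (east) — does not cross 180°.
Leg 2: -102.0° → +99.9°, shortest Δλ = -158.1° (west) — crosses 180°.
Leg 3: +99.9° → -118.4°, shortest Δλ = 141.7° (east) — crosses 180°.
Leg 4: -118.4° → +80.2°, shortest Δλ = -161.4° (west) — crosses 180°.
Leg 5: +80.2° → -148.1°, shortest Δλ = 131.7° (east) — crosses 180°.
Leg 6: -148.1° → -99.8°, shortest Δλ = 48.3° (east) — does not cross 180°.
Total crossings: 4.

4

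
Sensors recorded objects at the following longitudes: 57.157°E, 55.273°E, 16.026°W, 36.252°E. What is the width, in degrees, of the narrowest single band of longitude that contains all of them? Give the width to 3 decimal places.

73.183°

Sort the longitudes: -16.026°, +36.252°, +55.273°, +57.157°.
Eastward gaps between consecutive values (wrapping around): 52.278°, 19.021°, 1.884°, 286.817°.
Largest gap = 286.817° ⇒ minimal covering band is its complement: 360° − 286.817° = 73.183°.
Band runs from -16.026° eastward to +57.157°.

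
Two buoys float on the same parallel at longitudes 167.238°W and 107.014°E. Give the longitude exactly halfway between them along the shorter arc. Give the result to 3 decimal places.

149.888°E

Signed shortest Δλ from -167.238° to +107.014° is -85.748°.
Midpoint longitude = -167.238° + (-85.748°)/2 = -167.238° − 42.874° = -210.112°.
Normalise into (−180°, 180°]: +149.888°.
(The naïve average (-167.238 + +107.014)/2 = -30.112° is on the wrong side of the globe.)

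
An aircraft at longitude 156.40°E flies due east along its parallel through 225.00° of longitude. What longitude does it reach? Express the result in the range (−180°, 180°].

21.40°E

Start at +156.40°; shift +225.00° → +381.40°.
+381.40° lies outside (−180°, 180°]; subtract 360° → +21.40°.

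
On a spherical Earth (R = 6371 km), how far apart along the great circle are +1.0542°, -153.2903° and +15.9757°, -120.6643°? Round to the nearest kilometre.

3942 km

Δλ = -120.6643 − -153.2903 = 32.6260°.
Δφ = 15.9757 − 1.0542 = 14.9215°.
a = sin²(Δφ/2) + cos φ₁ · cos φ₂ · sin²(Δλ/2) = 0.092696.
c = 2·atan2(√a, √(1−a)) = 0.61874 rad → d = 6371·c ≈ 3942.02 km.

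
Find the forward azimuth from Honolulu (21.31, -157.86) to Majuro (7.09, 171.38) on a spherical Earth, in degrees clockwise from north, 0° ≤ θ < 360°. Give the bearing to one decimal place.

Δλ = 171.38 − -157.86 = 329.24°; wrapped into (−180°, 180°]: -30.76°.
θ = atan2( sin Δλ · cos φ₂ , cos φ₁ · sin φ₂ − sin φ₁ · cos φ₂ · cos Δλ )
  = atan2(-0.50753, -0.19491) = -111.009° → normalised to [0°, 360°): 248.991°.

249.0°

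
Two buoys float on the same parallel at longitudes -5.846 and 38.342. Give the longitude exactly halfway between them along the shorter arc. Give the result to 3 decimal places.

+16.248°

Signed shortest Δλ from -5.846° to +38.342° is +44.188°.
Midpoint longitude = -5.846° + (+44.188°)/2 = -5.846° + 22.094° = +16.248°.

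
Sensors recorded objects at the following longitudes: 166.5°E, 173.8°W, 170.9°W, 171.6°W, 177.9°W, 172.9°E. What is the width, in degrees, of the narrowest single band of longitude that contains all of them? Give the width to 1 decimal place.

Sort the longitudes: -177.9°, -173.8°, -171.6°, -170.9°, +166.5°, +172.9°.
Eastward gaps between consecutive values (wrapping around): 4.1°, 2.2°, 0.7°, 337.4°, 6.4°, 9.2°.
Largest gap = 337.4° ⇒ minimal covering band is its complement: 360° − 337.4° = 22.6°.
Band runs from +166.5° eastward to -170.9°, crossing the antimeridian.

22.6°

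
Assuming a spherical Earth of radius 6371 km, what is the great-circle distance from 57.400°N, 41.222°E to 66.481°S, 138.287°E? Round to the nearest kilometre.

Δλ = 138.287 − 41.222 = 97.065°.
Δφ = -66.481 − 57.400 = -123.881°.
a = sin²(Δφ/2) + cos φ₁ · cos φ₂ · sin²(Δλ/2) = 0.899456.
c = 2·atan2(√a, √(1−a)) = 2.49628 rad → d = 6371·c ≈ 15903.80 km.

15904 km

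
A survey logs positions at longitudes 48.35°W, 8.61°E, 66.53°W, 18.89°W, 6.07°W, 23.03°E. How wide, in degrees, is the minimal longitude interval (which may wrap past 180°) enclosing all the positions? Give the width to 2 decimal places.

89.56°

Sort the longitudes: -66.53°, -48.35°, -18.89°, -6.07°, +8.61°, +23.03°.
Eastward gaps between consecutive values (wrapping around): 18.18°, 29.46°, 12.82°, 14.68°, 14.42°, 270.44°.
Largest gap = 270.44° ⇒ minimal covering band is its complement: 360° − 270.44° = 89.56°.
Band runs from -66.53° eastward to +23.03°.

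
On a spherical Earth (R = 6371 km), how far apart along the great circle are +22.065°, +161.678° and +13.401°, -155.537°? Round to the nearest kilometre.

4617 km

Δλ = -155.537 − 161.678 = -317.215°; wrapped into (−180°, 180°]: 42.785°.
Δφ = 13.401 − 22.065 = -8.664°.
a = sin²(Δφ/2) + cos φ₁ · cos φ₂ · sin²(Δλ/2) = 0.125650.
c = 2·atan2(√a, √(1−a)) = 0.72470 rad → d = 6371·c ≈ 4617.05 km.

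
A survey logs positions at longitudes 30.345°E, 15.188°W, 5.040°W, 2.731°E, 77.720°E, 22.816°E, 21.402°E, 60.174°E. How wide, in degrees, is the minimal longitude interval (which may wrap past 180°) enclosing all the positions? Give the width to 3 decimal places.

92.908°

Sort the longitudes: -15.188°, -5.040°, +2.731°, +21.402°, +22.816°, +30.345°, +60.174°, +77.720°.
Eastward gaps between consecutive values (wrapping around): 10.148°, 7.771°, 18.671°, 1.414°, 7.529°, 29.829°, 17.546°, 267.092°.
Largest gap = 267.092° ⇒ minimal covering band is its complement: 360° − 267.092° = 92.908°.
Band runs from -15.188° eastward to +77.720°.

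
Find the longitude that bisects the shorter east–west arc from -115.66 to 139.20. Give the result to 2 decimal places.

Signed shortest Δλ from -115.66° to +139.20° is -105.14°.
Midpoint longitude = -115.66° + (-105.14°)/2 = -115.66° − 52.57° = -168.23°.
(The naïve average (-115.66 + +139.20)/2 = 11.77° is on the wrong side of the globe.)

-168.23°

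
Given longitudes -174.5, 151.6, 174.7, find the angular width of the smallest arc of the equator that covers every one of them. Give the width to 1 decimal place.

33.9°

Sort the longitudes: -174.5°, +151.6°, +174.7°.
Eastward gaps between consecutive values (wrapping around): 326.1°, 23.1°, 10.8°.
Largest gap = 326.1° ⇒ minimal covering band is its complement: 360° − 326.1° = 33.9°.
Band runs from +151.6° eastward to -174.5°, crossing the antimeridian.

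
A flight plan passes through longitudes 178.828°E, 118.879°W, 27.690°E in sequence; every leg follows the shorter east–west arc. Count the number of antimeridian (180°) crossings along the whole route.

Leg 1: +178.828° → -118.879°, shortest Δλ = 62.293° (east) — crosses 180°.
Leg 2: -118.879° → +27.690°, shortest Δλ = 146.569° (east) — does not cross 180°.
Total crossings: 1.

1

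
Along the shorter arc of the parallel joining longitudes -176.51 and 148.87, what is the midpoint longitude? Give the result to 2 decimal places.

Signed shortest Δλ from -176.51° to +148.87° is -34.62°.
Midpoint longitude = -176.51° + (-34.62°)/2 = -176.51° − 17.31° = -193.82°.
Normalise into (−180°, 180°]: +166.18°.
(The naïve average (-176.51 + +148.87)/2 = -13.82° is on the wrong side of the globe.)

+166.18°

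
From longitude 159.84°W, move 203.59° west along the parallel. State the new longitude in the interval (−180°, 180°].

3.43°W

Start at -159.84°; shift −203.59° → -363.43°.
-363.43° lies outside (−180°, 180°]; add 360° → -3.43°.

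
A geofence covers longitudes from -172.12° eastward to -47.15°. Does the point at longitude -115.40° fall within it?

Yes

Band width going east from -172.12° to -47.15°: ((-47.15 − -172.12) mod 360) = 124.97°.
Offset of -115.40° east of the west edge: ((-115.40 − -172.12) mod 360) = 56.72°.
56.72° ≤ 124.97° ⇒ inside.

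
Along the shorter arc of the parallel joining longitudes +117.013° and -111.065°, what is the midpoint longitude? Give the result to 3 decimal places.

-177.026°

Signed shortest Δλ from +117.013° to -111.065° is +131.922°.
Midpoint longitude = +117.013° + (+131.922°)/2 = +117.013° + 65.961° = +182.974°.
Normalise into (−180°, 180°]: -177.026°.
(The naïve average (+117.013 + -111.065)/2 = 2.974° is on the wrong side of the globe.)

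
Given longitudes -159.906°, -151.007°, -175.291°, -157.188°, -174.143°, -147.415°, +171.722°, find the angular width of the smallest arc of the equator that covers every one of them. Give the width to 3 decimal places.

40.863°

Sort the longitudes: -175.291°, -174.143°, -159.906°, -157.188°, -151.007°, -147.415°, +171.722°.
Eastward gaps between consecutive values (wrapping around): 1.148°, 14.237°, 2.718°, 6.181°, 3.592°, 319.137°, 12.987°.
Largest gap = 319.137° ⇒ minimal covering band is its complement: 360° − 319.137° = 40.863°.
Band runs from +171.722° eastward to -147.415°, crossing the antimeridian.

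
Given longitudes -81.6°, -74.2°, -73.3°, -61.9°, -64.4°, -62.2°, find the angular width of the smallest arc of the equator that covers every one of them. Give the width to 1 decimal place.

Sort the longitudes: -81.6°, -74.2°, -73.3°, -64.4°, -62.2°, -61.9°.
Eastward gaps between consecutive values (wrapping around): 7.4°, 0.9°, 8.9°, 2.2°, 0.3°, 340.3°.
Largest gap = 340.3° ⇒ minimal covering band is its complement: 360° − 340.3° = 19.7°.
Band runs from -81.6° eastward to -61.9°.

19.7°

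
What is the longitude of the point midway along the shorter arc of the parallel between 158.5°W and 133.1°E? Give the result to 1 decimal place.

Signed shortest Δλ from -158.5° to +133.1° is -68.4°.
Midpoint longitude = -158.5° + (-68.4°)/2 = -158.5° − 34.2° = -192.7°.
Normalise into (−180°, 180°]: +167.3°.
(The naïve average (-158.5 + +133.1)/2 = -12.7° is on the wrong side of the globe.)

167.3°E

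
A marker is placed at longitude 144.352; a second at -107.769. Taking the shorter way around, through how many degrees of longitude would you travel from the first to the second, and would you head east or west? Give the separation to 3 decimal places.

Raw difference: -107.769 − 144.352 = -252.121°.
Normalise into (−180°, 180°]: -252.121° + 360° = 107.879°.
Positive ⇒ the second point lies to the east; separation 107.879°.

107.879° east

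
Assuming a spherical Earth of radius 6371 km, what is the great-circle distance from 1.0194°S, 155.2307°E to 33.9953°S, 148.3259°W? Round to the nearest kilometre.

6904 km

Δλ = -148.3259 − 155.2307 = -303.5566°; wrapped into (−180°, 180°]: 56.4434°.
Δφ = -33.9953 − -1.0194 = -32.9759°.
a = sin²(Δφ/2) + cos φ₁ · cos φ₂ · sin²(Δλ/2) = 0.265920.
c = 2·atan2(√a, √(1−a)) = 1.08359 rad → d = 6371·c ≈ 6903.55 km.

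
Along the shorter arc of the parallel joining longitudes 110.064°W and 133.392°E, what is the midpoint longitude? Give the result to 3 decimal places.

168.336°W

Signed shortest Δλ from -110.064° to +133.392° is -116.544°.
Midpoint longitude = -110.064° + (-116.544°)/2 = -110.064° − 58.272° = -168.336°.
(The naïve average (-110.064 + +133.392)/2 = 11.664° is on the wrong side of the globe.)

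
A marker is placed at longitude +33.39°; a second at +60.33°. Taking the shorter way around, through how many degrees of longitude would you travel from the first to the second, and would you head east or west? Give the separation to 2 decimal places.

26.94° east

Raw difference: 60.33 − 33.39 = 26.94°.
Normalise into (−180°, 180°]: 26.94° stays 26.94°.
Positive ⇒ the second point lies to the east; separation 26.94°.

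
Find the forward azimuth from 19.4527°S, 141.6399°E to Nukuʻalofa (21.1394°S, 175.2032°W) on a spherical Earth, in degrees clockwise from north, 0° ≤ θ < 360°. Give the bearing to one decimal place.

Δλ = -175.2032 − 141.6399 = -316.8431°; wrapped into (−180°, 180°]: 43.1569°.
θ = atan2( sin Δλ · cos φ₂ , cos φ₁ · sin φ₂ − sin φ₁ · cos φ₂ · cos Δλ )
  = atan2(0.63797, -0.11346) = 100.084° → normalised to [0°, 360°): 100.084°.

100.1°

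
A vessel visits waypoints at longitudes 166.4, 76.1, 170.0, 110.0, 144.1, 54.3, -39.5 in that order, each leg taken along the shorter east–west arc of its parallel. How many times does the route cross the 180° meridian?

0

Leg 1: +166.4° → +76.1°, shortest Δλ = -90.3° (west) — does not cross 180°.
Leg 2: +76.1° → +170.0°, shortest Δλ = 93.9° (east) — does not cross 180°.
Leg 3: +170.0° → +110.0°, shortest Δλ = -60.0° (west) — does not cross 180°.
Leg 4: +110.0° → +144.1°, shortest Δλ = 34.1° (east) — does not cross 180°.
Leg 5: +144.1° → +54.3°, shortest Δλ = -89.8° (west) — does not cross 180°.
Leg 6: +54.3° → -39.5°, shortest Δλ = -93.8° (west) — does not cross 180°.
Total crossings: 0.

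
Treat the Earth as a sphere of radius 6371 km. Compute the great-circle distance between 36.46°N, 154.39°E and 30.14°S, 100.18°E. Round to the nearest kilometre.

Δλ = 100.18 − 154.39 = -54.21°.
Δφ = -30.14 − 36.46 = -66.60°.
a = sin²(Δφ/2) + cos φ₁ · cos φ₂ · sin²(Δλ/2) = 0.445814.
c = 2·atan2(√a, √(1−a)) = 1.46221 rad → d = 6371·c ≈ 9315.74 km.

9316 km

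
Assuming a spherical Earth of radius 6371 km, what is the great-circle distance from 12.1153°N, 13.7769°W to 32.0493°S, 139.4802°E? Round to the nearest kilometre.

Δλ = 139.4802 − -13.7769 = 153.2571°.
Δφ = -32.0493 − 12.1153 = -44.1646°.
a = sin²(Δφ/2) + cos φ₁ · cos φ₂ · sin²(Δλ/2) = 0.925721.
c = 2·atan2(√a, √(1−a)) = 2.58953 rad → d = 6371·c ≈ 16497.87 km.

16498 km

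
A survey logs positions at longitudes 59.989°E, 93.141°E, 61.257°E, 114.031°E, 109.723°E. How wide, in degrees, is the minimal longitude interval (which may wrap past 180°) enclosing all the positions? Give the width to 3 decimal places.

Sort the longitudes: +59.989°, +61.257°, +93.141°, +109.723°, +114.031°.
Eastward gaps between consecutive values (wrapping around): 1.268°, 31.884°, 16.582°, 4.308°, 305.958°.
Largest gap = 305.958° ⇒ minimal covering band is its complement: 360° − 305.958° = 54.042°.
Band runs from +59.989° eastward to +114.031°.

54.042°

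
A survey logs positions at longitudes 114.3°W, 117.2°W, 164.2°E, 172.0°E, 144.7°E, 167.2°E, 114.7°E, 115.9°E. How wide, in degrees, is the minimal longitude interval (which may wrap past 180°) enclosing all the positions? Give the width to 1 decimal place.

Sort the longitudes: -117.2°, -114.3°, +114.7°, +115.9°, +144.7°, +164.2°, +167.2°, +172.0°.
Eastward gaps between consecutive values (wrapping around): 2.9°, 229.0°, 1.2°, 28.8°, 19.5°, 3.0°, 4.8°, 70.8°.
Largest gap = 229.0° ⇒ minimal covering band is its complement: 360° − 229.0° = 131.0°.
Band runs from +114.7° eastward to -114.3°, crossing the antimeridian.

131.0°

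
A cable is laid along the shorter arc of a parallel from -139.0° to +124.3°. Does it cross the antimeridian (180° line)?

Naïve |124.3 − -139.0| = 263.3° > 180°, so the shorter arc goes the other way round — across 180°.
Signed shortest Δλ = ((124.3 − -139.0 + 180) mod 360) − 180 = -96.7°.
Going west by 96.7° from -139.0° passes through 180° before reaching +124.3°.

Yes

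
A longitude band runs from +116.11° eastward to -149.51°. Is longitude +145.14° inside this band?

Band width going east from +116.11° to -149.51°: ((-149.51 − 116.11) mod 360) = 94.38°.
Offset of +145.14° east of the west edge: ((145.14 − 116.11) mod 360) = 29.03°.
29.03° ≤ 94.38° ⇒ inside.

Yes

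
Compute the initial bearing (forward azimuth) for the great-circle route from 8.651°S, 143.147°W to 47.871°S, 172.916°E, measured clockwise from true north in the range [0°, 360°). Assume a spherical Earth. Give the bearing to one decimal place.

215.2°

Δλ = 172.916 − -143.147 = 316.063°; wrapped into (−180°, 180°]: -43.937°.
θ = atan2( sin Δλ · cos φ₂ , cos φ₁ · sin φ₂ − sin φ₁ · cos φ₂ · cos Δλ )
  = atan2(-0.46545, -0.66054) = -144.830° → normalised to [0°, 360°): 215.170°.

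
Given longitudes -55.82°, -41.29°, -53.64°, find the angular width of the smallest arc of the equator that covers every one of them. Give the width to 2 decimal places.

14.53°

Sort the longitudes: -55.82°, -53.64°, -41.29°.
Eastward gaps between consecutive values (wrapping around): 2.18°, 12.35°, 345.47°.
Largest gap = 345.47° ⇒ minimal covering band is its complement: 360° − 345.47° = 14.53°.
Band runs from -55.82° eastward to -41.29°.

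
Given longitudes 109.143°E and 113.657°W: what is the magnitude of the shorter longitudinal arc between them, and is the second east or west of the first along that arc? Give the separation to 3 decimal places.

137.200° east

Raw difference: -113.657 − 109.143 = -222.8°.
Normalise into (−180°, 180°]: -222.8° + 360° = 137.2°.
Positive ⇒ the second point lies to the east; separation 137.200°.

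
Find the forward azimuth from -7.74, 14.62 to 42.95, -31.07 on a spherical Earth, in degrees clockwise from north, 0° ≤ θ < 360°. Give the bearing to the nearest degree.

325°

Δλ = -31.07 − 14.62 = -45.69°.
θ = atan2( sin Δλ · cos φ₂ , cos φ₁ · sin φ₂ − sin φ₁ · cos φ₂ · cos Δλ )
  = atan2(-0.52376, 0.74401) = -35.144° → normalised to [0°, 360°): 324.856°.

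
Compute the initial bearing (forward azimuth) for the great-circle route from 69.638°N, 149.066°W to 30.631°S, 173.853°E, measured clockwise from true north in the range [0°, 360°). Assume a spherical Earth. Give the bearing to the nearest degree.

Δλ = 173.853 − -149.066 = 322.919°; wrapped into (−180°, 180°]: -37.081°.
θ = atan2( sin Δλ · cos φ₂ , cos φ₁ · sin φ₂ − sin φ₁ · cos φ₂ · cos Δλ )
  = atan2(-0.51881, -0.82085) = -147.705° → normalised to [0°, 360°): 212.295°.

212°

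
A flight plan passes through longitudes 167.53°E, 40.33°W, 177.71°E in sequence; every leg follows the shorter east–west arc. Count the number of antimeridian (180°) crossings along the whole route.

2

Leg 1: +167.53° → -40.33°, shortest Δλ = 152.14° (east) — crosses 180°.
Leg 2: -40.33° → +177.71°, shortest Δλ = -141.96° (west) — crosses 180°.
Total crossings: 2.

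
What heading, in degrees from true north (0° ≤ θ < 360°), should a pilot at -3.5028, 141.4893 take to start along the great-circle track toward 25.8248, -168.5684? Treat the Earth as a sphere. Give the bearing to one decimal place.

Δλ = -168.5684 − 141.4893 = -310.0577°; wrapped into (−180°, 180°]: 49.9423°.
θ = atan2( sin Δλ · cos φ₂ , cos φ₁ · sin φ₂ − sin φ₁ · cos φ₂ · cos Δλ )
  = atan2(0.68896, 0.47020) = 55.687° → normalised to [0°, 360°): 55.687°.

55.7°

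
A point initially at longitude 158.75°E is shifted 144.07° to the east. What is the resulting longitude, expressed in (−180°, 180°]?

Start at +158.75°; shift +144.07° → +302.82°.
+302.82° lies outside (−180°, 180°]; subtract 360° → -57.18°.

57.18°W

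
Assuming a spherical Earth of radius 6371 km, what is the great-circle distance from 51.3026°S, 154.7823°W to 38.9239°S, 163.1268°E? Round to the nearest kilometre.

3519 km

Δλ = 163.1268 − -154.7823 = 317.9091°; wrapped into (−180°, 180°]: -42.0909°.
Δφ = -38.9239 − -51.3026 = 12.3787°.
a = sin²(Δφ/2) + cos φ₁ · cos φ₂ · sin²(Δλ/2) = 0.074349.
c = 2·atan2(√a, √(1−a)) = 0.55234 rad → d = 6371·c ≈ 3518.93 km.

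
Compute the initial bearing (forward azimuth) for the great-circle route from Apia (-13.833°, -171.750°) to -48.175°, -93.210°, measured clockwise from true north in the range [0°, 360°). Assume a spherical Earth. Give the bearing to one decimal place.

136.6°

Δλ = -93.210 − -171.750 = 78.540°.
θ = atan2( sin Δλ · cos φ₂ , cos φ₁ · sin φ₂ − sin φ₁ · cos φ₂ · cos Δλ )
  = atan2(0.65356, -0.69189) = 136.632° → normalised to [0°, 360°): 136.632°.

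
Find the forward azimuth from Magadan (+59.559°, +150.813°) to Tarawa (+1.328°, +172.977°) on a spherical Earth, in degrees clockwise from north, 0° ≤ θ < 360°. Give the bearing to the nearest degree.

Δλ = 172.977 − 150.813 = 22.164°.
θ = atan2( sin Δλ · cos φ₂ , cos φ₁ · sin φ₂ − sin φ₁ · cos φ₂ · cos Δλ )
  = atan2(0.37716, -0.78649) = 154.380° → normalised to [0°, 360°): 154.380°.

154°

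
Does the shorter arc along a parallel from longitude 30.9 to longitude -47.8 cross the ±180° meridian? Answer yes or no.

Signed shortest Δλ = ((-47.8 − 30.9 + 180) mod 360) − 180 = -78.7°.
Going west by 78.7° from +30.9° reaches -47.8° without touching 180°.

No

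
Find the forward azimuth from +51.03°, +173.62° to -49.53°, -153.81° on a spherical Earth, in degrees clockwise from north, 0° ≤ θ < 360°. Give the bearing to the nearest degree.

159°

Δλ = -153.81 − 173.62 = -327.43°; wrapped into (−180°, 180°]: 32.57°.
θ = atan2( sin Δλ · cos φ₂ , cos φ₁ · sin φ₂ − sin φ₁ · cos φ₂ · cos Δλ )
  = atan2(0.34940, -0.90370) = 158.862° → normalised to [0°, 360°): 158.862°.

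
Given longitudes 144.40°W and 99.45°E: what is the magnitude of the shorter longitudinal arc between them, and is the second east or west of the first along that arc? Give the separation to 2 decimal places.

Raw difference: 99.45 − -144.40 = 243.85°.
Normalise into (−180°, 180°]: 243.85° − 360° = -116.15°.
Negative ⇒ the second point lies to the west; separation 116.15°.

116.15° west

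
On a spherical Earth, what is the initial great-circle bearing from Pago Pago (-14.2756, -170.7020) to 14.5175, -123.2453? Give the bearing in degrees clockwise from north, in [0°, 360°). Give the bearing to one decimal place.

Δλ = -123.2453 − -170.7020 = 47.4567°.
θ = atan2( sin Δλ · cos φ₂ , cos φ₁ · sin φ₂ − sin φ₁ · cos φ₂ · cos Δλ )
  = atan2(0.71324, 0.40434) = 60.451° → normalised to [0°, 360°): 60.451°.

60.5°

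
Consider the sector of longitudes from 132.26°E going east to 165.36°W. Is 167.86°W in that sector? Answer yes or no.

Band width going east from +132.26° to -165.36°: ((-165.36 − 132.26) mod 360) = 62.38°.
Offset of -167.86° east of the west edge: ((-167.86 − 132.26) mod 360) = 59.88°.
59.88° ≤ 62.38° ⇒ inside.

Yes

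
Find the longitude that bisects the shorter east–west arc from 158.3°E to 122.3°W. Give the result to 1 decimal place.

Signed shortest Δλ from +158.3° to -122.3° is +79.4°.
Midpoint longitude = +158.3° + (+79.4°)/2 = +158.3° + 39.7° = +198.0°.
Normalise into (−180°, 180°]: -162.0°.
(The naïve average (+158.3 + -122.3)/2 = 18.0° is on the wrong side of the globe.)

162.0°W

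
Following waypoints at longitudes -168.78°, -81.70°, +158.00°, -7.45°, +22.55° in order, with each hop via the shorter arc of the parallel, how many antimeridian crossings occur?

Leg 1: -168.78° → -81.70°, shortest Δλ = 87.08° (east) — does not cross 180°.
Leg 2: -81.70° → +158.00°, shortest Δλ = -120.3° (west) — crosses 180°.
Leg 3: +158.00° → -7.45°, shortest Δλ = -165.45° (west) — does not cross 180°.
Leg 4: -7.45° → +22.55°, shortest Δλ = 30.0° (east) — does not cross 180°.
Total crossings: 1.

1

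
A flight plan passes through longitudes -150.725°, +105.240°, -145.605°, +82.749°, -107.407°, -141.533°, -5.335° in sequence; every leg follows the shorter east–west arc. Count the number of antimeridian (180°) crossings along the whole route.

Leg 1: -150.725° → +105.240°, shortest Δλ = -104.035° (west) — crosses 180°.
Leg 2: +105.240° → -145.605°, shortest Δλ = 109.155° (east) — crosses 180°.
Leg 3: -145.605° → +82.749°, shortest Δλ = -131.646° (west) — crosses 180°.
Leg 4: +82.749° → -107.407°, shortest Δλ = 169.844° (east) — crosses 180°.
Leg 5: -107.407° → -141.533°, shortest Δλ = -34.126° (west) — does not cross 180°.
Leg 6: -141.533° → -5.335°, shortest Δλ = 136.198° (east) — does not cross 180°.
Total crossings: 4.

4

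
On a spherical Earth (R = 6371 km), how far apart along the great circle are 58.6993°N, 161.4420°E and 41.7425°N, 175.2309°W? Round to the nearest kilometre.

Δλ = -175.2309 − 161.4420 = -336.6729°; wrapped into (−180°, 180°]: 23.3271°.
Δφ = 41.7425 − 58.6993 = -16.9568°.
a = sin²(Δφ/2) + cos φ₁ · cos φ₂ · sin²(Δλ/2) = 0.037581.
c = 2·atan2(√a, √(1−a)) = 0.39019 rad → d = 6371·c ≈ 2485.87 km.

2486 km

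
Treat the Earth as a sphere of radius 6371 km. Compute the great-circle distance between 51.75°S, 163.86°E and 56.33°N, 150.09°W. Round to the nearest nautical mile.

Δλ = -150.09 − 163.86 = -313.95°; wrapped into (−180°, 180°]: 46.05°.
Δφ = 56.33 − -51.75 = 108.08°.
a = sin²(Δφ/2) + cos φ₁ · cos φ₂ · sin²(Δλ/2) = 0.707681.
c = 2·atan2(√a, √(1−a)) = 1.99914 rad → d = 6371·c ≈ 12736.51 km ≈ 6877.16 nmi.

6877 nmi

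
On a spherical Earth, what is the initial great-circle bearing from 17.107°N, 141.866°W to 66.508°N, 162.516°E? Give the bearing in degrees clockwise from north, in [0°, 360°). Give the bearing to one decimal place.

Δλ = 162.516 − -141.866 = 304.382°; wrapped into (−180°, 180°]: -55.618°.
θ = atan2( sin Δλ · cos φ₂ , cos φ₁ · sin φ₂ − sin φ₁ · cos φ₂ · cos Δλ )
  = atan2(-0.32898, 0.81032) = -22.096° → normalised to [0°, 360°): 337.904°.

337.9°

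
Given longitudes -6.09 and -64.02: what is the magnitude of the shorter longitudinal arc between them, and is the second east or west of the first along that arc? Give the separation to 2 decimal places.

Raw difference: -64.02 − -6.09 = -57.93°.
Normalise into (−180°, 180°]: -57.93° stays -57.93°.
Negative ⇒ the second point lies to the west; separation 57.93°.

57.93° west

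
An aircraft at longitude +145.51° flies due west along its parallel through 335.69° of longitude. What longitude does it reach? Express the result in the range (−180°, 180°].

Start at +145.51°; shift −335.69° → -190.18°.
-190.18° lies outside (−180°, 180°]; add 360° → +169.82°.

+169.82°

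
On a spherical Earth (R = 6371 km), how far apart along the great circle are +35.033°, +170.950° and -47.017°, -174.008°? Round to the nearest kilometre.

9246 km

Δλ = -174.008 − 170.950 = -344.958°; wrapped into (−180°, 180°]: 15.042°.
Δφ = -47.017 − 35.033 = -82.050°.
a = sin²(Δφ/2) + cos φ₁ · cos φ₂ · sin²(Δλ/2) = 0.440410.
c = 2·atan2(√a, √(1−a)) = 1.45133 rad → d = 6371·c ≈ 9246.43 km.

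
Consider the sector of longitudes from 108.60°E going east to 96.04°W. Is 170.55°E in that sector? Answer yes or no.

Band width going east from +108.60° to -96.04°: ((-96.04 − 108.60) mod 360) = 155.36°.
Offset of +170.55° east of the west edge: ((170.55 − 108.60) mod 360) = 61.95°.
61.95° ≤ 155.36° ⇒ inside.

Yes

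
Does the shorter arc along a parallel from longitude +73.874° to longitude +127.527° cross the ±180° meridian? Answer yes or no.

No

Signed shortest Δλ = ((127.527 − 73.874 + 180) mod 360) − 180 = 53.653°.
Going east by 53.653° from +73.874° reaches +127.527° without touching 180°.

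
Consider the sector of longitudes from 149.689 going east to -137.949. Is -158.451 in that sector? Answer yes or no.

Yes

Band width going east from +149.689° to -137.949°: ((-137.949 − 149.689) mod 360) = 72.362°.
Offset of -158.451° east of the west edge: ((-158.451 − 149.689) mod 360) = 51.860°.
51.860° ≤ 72.362° ⇒ inside.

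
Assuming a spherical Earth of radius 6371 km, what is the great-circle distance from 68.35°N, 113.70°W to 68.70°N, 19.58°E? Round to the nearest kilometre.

4367 km

Δλ = 19.58 − -113.70 = 133.28°.
Δφ = 68.70 − 68.35 = 0.35°.
a = sin²(Δφ/2) + cos φ₁ · cos φ₂ · sin²(Δλ/2) = 0.112956.
c = 2·atan2(√a, √(1−a)) = 0.68552 rad → d = 6371·c ≈ 4367.47 km.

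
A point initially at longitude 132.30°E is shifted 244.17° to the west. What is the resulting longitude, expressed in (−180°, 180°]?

111.87°W

Start at +132.30°; shift −244.17° → -111.87°.
-111.87° already lies in (−180°, 180°].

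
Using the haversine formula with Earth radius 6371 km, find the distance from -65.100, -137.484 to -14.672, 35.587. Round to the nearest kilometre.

11126 km

Δλ = 35.587 − -137.484 = 173.071°.
Δφ = -14.672 − -65.100 = 50.428°.
a = sin²(Δφ/2) + cos φ₁ · cos φ₂ · sin²(Δλ/2) = 0.587295.
c = 2·atan2(√a, √(1−a)) = 1.74629 rad → d = 6371·c ≈ 11125.59 km.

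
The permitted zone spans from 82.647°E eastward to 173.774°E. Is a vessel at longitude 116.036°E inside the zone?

Yes

Band width going east from +82.647° to +173.774°: ((173.774 − 82.647) mod 360) = 91.127°.
Offset of +116.036° east of the west edge: ((116.036 − 82.647) mod 360) = 33.389°.
33.389° ≤ 91.127° ⇒ inside.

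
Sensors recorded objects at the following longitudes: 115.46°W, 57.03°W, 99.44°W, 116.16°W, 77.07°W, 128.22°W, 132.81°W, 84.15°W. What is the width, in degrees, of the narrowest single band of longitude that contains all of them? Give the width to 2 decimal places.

75.78°

Sort the longitudes: -132.81°, -128.22°, -116.16°, -115.46°, -99.44°, -84.15°, -77.07°, -57.03°.
Eastward gaps between consecutive values (wrapping around): 4.59°, 12.06°, 0.70°, 16.02°, 15.29°, 7.08°, 20.04°, 284.22°.
Largest gap = 284.22° ⇒ minimal covering band is its complement: 360° − 284.22° = 75.78°.
Band runs from -132.81° eastward to -57.03°.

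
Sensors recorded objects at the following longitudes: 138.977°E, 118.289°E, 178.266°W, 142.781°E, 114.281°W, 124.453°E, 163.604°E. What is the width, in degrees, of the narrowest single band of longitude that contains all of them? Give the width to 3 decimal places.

Sort the longitudes: -178.266°, -114.281°, +118.289°, +124.453°, +138.977°, +142.781°, +163.604°.
Eastward gaps between consecutive values (wrapping around): 63.985°, 232.570°, 6.164°, 14.524°, 3.804°, 20.823°, 18.130°.
Largest gap = 232.570° ⇒ minimal covering band is its complement: 360° − 232.570° = 127.430°.
Band runs from +118.289° eastward to -114.281°, crossing the antimeridian.

127.430°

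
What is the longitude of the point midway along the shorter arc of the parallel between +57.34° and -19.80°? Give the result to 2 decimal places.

+18.77°

Signed shortest Δλ from +57.34° to -19.80° is -77.14°.
Midpoint longitude = +57.34° + (-77.14°)/2 = +57.34° − 38.57° = +18.77°.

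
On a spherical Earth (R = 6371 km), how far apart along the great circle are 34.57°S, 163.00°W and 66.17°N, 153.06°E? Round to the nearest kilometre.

Δλ = 153.06 − -163.00 = 316.06°; wrapped into (−180°, 180°]: -43.94°.
Δφ = 66.17 − -34.57 = 100.74°.
a = sin²(Δφ/2) + cos φ₁ · cos φ₂ · sin²(Δλ/2) = 0.639741.
c = 2·atan2(√a, √(1−a)) = 1.85405 rad → d = 6371·c ≈ 11812.16 km.

11812 km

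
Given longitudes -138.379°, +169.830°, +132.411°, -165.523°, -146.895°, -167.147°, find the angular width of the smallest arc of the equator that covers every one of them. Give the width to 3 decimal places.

Sort the longitudes: -167.147°, -165.523°, -146.895°, -138.379°, +132.411°, +169.830°.
Eastward gaps between consecutive values (wrapping around): 1.624°, 18.628°, 8.516°, 270.790°, 37.419°, 23.023°.
Largest gap = 270.790° ⇒ minimal covering band is its complement: 360° − 270.790° = 89.210°.
Band runs from +132.411° eastward to -138.379°, crossing the antimeridian.

89.210°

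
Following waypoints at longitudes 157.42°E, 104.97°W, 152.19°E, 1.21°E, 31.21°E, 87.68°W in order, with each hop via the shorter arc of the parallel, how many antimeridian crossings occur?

Leg 1: +157.42° → -104.97°, shortest Δλ = 97.61° (east) — crosses 180°.
Leg 2: -104.97° → +152.19°, shortest Δλ = -102.84° (west) — crosses 180°.
Leg 3: +152.19° → +1.21°, shortest Δλ = -150.98° (west) — does not cross 180°.
Leg 4: +1.21° → +31.21°, shortest Δλ = 30.0° (east) — does not cross 180°.
Leg 5: +31.21° → -87.68°, shortest Δλ = -118.89° (west) — does not cross 180°.
Total crossings: 2.

2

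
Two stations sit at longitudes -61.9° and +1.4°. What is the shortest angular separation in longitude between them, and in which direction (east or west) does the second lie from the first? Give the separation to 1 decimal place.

63.3° east

Raw difference: 1.4 − -61.9 = 63.3°.
Normalise into (−180°, 180°]: 63.3° stays 63.3°.
Positive ⇒ the second point lies to the east; separation 63.3°.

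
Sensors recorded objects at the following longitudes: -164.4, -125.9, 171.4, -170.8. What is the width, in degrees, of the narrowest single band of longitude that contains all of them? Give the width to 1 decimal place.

Sort the longitudes: -170.8°, -164.4°, -125.9°, +171.4°.
Eastward gaps between consecutive values (wrapping around): 6.4°, 38.5°, 297.3°, 17.8°.
Largest gap = 297.3° ⇒ minimal covering band is its complement: 360° − 297.3° = 62.7°.
Band runs from +171.4° eastward to -125.9°, crossing the antimeridian.

62.7°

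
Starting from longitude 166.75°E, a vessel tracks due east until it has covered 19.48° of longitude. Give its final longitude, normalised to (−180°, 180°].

Start at +166.75°; shift +19.48° → +186.23°.
+186.23° lies outside (−180°, 180°]; subtract 360° → -173.77°.

173.77°W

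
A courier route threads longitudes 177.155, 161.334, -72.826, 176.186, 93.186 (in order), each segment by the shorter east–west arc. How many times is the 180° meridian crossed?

2

Leg 1: +177.155° → +161.334°, shortest Δλ = -15.821° (west) — does not cross 180°.
Leg 2: +161.334° → -72.826°, shortest Δλ = 125.84° (east) — crosses 180°.
Leg 3: -72.826° → +176.186°, shortest Δλ = -110.988° (west) — crosses 180°.
Leg 4: +176.186° → +93.186°, shortest Δλ = -83.0° (west) — does not cross 180°.
Total crossings: 2.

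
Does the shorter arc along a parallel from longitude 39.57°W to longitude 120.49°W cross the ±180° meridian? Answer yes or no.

Signed shortest Δλ = ((-120.49 − -39.57 + 180) mod 360) − 180 = -80.92°.
Going west by 80.92° from -39.57° reaches -120.49° without touching 180°.

No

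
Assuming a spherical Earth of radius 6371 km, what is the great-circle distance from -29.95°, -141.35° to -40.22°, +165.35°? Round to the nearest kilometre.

4907 km

Δλ = 165.35 − -141.35 = 306.70°; wrapped into (−180°, 180°]: -53.30°.
Δφ = -40.22 − -29.95 = -10.27°.
a = sin²(Δφ/2) + cos φ₁ · cos φ₂ · sin²(Δλ/2) = 0.141117.
c = 2·atan2(√a, √(1−a)) = 0.77021 rad → d = 6371·c ≈ 4907.00 km.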